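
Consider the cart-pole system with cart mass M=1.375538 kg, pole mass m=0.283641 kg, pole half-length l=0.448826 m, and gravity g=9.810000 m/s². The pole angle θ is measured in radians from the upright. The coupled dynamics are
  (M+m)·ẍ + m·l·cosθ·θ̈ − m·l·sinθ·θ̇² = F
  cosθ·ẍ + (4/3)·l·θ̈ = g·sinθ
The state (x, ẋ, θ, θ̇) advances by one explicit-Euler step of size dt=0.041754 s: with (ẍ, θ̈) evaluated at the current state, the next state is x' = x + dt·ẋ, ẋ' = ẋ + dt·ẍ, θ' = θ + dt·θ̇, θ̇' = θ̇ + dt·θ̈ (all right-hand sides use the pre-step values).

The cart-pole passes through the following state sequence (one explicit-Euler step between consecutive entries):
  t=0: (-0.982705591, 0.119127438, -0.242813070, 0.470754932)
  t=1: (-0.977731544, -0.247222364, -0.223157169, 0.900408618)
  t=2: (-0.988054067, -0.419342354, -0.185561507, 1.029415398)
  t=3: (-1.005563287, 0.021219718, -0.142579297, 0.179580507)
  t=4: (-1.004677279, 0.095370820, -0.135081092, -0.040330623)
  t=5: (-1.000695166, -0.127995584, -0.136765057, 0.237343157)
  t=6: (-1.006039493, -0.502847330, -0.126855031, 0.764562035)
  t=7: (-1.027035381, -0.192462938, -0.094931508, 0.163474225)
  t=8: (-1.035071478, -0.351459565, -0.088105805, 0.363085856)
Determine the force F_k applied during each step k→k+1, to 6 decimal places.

F_0 = -13.279301 N
F_1 = -6.433111 N
F_2 = 14.984894 N
F_3 = 2.283434 N
F_4 = -8.036986 N
F_5 = -13.302060 N
F_6 = 10.525207 N
F_7 = -5.711864 N

step 0→1:
  ẍ = (ẋ'−ẋ)/dt = (-0.247222364−0.119127438)/0.041754 = -8.774005
  θ̈ = (θ̇'−θ̇)/dt = (0.900408618−0.470754932)/0.041754 = 10.290120
  sinθ=-0.240434, cosθ=0.970665
  F = (M+m)·ẍ + m·l·cosθ·θ̈ − m·l·sinθ·θ̇² = -14.557645 + 1.271561 − -0.006783 = -13.279301
step 1→2:
  ẍ = (ẋ'−ẋ)/dt = (-0.419342354−-0.247222364)/0.041754 = -4.122240
  θ̈ = (θ̇'−θ̇)/dt = (1.029415398−0.900408618)/0.041754 = 3.089687
  sinθ=-0.221310, cosθ=0.975204
  F = (M+m)·ẍ + m·l·cosθ·θ̈ − m·l·sinθ·θ̇² = -6.839533 + 0.383581 − -0.022842 = -6.433111
step 2→3:
  ẍ = (ẋ'−ẋ)/dt = (0.021219718−-0.419342354)/0.041754 = 10.551374
  θ̈ = (θ̇'−θ̇)/dt = (0.179580507−1.029415398)/0.041754 = -20.353377
  sinθ=-0.184498, cosθ=0.982833
  F = (M+m)·ẍ + m·l·cosθ·θ̈ − m·l·sinθ·θ̇² = 17.506618 + -2.546614 − -0.024890 = 14.984894
step 3→4:
  ẍ = (ẋ'−ẋ)/dt = (0.095370820−0.021219718)/0.041754 = 1.775904
  θ̈ = (θ̇'−θ̇)/dt = (-0.040330623−0.179580507)/0.041754 = -5.266828
  sinθ=-0.142097, cosθ=0.989853
  F = (M+m)·ẍ + m·l·cosθ·θ̈ − m·l·sinθ·θ̇² = 2.946543 + -0.663692 − -0.000583 = 2.283434
step 4→5:
  ẍ = (ẋ'−ẋ)/dt = (-0.127995584−0.095370820)/0.041754 = -5.349581
  θ̈ = (θ̇'−θ̇)/dt = (0.237343157−-0.040330623)/0.041754 = 6.650232
  sinθ=-0.134671, cosθ=0.990890
  F = (M+m)·ẍ + m·l·cosθ·θ̈ − m·l·sinθ·θ̇² = -8.875912 + 0.838899 − -0.000028 = -8.036986
step 5→6:
  ẍ = (ẋ'−ẋ)/dt = (-0.502847330−-0.127995584)/0.041754 = -8.977625
  θ̈ = (θ̇'−θ̇)/dt = (0.764562035−0.237343157)/0.041754 = 12.626787
  sinθ=-0.136339, cosθ=0.990662
  F = (M+m)·ẍ + m·l·cosθ·θ̈ − m·l·sinθ·θ̇² = -14.895487 + 1.592449 − -0.000978 = -13.302060
step 6→7:
  ẍ = (ẋ'−ẋ)/dt = (-0.192462938−-0.502847330)/0.041754 = 7.433644
  θ̈ = (θ̇'−θ̇)/dt = (0.163474225−0.764562035)/0.041754 = -14.395934
  sinθ=-0.126515, cosθ=0.991965
  F = (M+m)·ẍ + m·l·cosθ·θ̈ − m·l·sinθ·θ̇² = 12.333747 + -1.817955 − -0.009415 = 10.525207
step 7→8:
  ẍ = (ẋ'−ẋ)/dt = (-0.351459565−-0.192462938)/0.041754 = -3.807938
  θ̈ = (θ̇'−θ̇)/dt = (0.363085856−0.163474225)/0.041754 = 4.780659
  sinθ=-0.094789, cosθ=0.995497
  F = (M+m)·ẍ + m·l·cosθ·θ̈ − m·l·sinθ·θ̇² = -6.318050 + 0.605864 − -0.000322 = -5.711864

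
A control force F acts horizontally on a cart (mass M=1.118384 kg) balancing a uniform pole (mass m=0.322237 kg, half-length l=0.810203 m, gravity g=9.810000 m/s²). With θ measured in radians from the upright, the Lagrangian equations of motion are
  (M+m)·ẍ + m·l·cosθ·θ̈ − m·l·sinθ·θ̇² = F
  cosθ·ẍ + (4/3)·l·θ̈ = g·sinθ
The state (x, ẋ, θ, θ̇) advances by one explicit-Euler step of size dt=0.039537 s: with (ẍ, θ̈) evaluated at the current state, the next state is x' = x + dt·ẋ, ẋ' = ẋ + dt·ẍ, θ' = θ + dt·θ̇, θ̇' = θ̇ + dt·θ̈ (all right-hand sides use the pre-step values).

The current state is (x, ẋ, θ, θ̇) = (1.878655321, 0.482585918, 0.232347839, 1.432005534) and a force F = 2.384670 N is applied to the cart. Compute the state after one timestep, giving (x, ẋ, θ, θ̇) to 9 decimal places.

(1.897735320, 0.547081206, 0.288965042, 1.456580026)

sinθ=0.230262905, cosθ=0.973128457
temp = (F + m·l·θ̇²·sinθ)/(M+m) = (2.384670 + 0.123277161)/1.440621 = 1.740879219
θ̈ = (g·sinθ − cosθ·temp)/(l·(4/3 − m·cos²θ/(M+m))) = 0.621556815
ẍ = temp − m·l·θ̈·cosθ/(M+m) = 1.631264085
Euler: x'=1.878655321+0.039537·0.482585918=1.897735320, ẋ'=0.482585918+0.039537·1.631264085=0.547081206
       θ'=0.232347839+0.039537·1.432005534=0.288965042, θ̇'=1.432005534+0.039537·0.621556815=1.456580026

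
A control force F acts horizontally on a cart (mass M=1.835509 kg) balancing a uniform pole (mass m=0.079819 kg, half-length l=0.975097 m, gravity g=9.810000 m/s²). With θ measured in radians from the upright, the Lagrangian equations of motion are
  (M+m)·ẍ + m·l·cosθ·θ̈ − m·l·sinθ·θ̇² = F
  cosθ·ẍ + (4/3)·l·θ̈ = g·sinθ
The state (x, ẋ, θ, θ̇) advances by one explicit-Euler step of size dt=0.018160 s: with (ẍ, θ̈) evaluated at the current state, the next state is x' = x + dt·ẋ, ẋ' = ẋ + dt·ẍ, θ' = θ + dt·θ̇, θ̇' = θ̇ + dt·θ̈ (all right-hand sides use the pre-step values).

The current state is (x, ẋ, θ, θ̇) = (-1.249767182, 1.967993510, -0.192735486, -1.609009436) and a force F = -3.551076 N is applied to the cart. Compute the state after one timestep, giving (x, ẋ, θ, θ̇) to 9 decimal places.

sinθ=-0.191544444, cosθ=0.981483941
temp = (F + m·l·θ̇²·sinθ)/(M+m) = (-3.551076 + -0.038595871)/1.915328 = -1.874181274
θ̈ = (g·sinθ − cosθ·temp)/(l·(4/3 − m·cos²θ/(M+m))) = -0.031381972
ẍ = temp − m·l·θ̈·cosθ/(M+m) = -1.872929648
Euler: x'=-1.249767182+0.018160·1.967993510=-1.214028420, ẋ'=1.967993510+0.018160·-1.872929648=1.933981108
       θ'=-0.192735486+0.018160·-1.609009436=-0.221955097, θ̇'=-1.609009436+0.018160·-0.031381972=-1.609579333

(-1.214028420, 1.933981108, -0.221955097, -1.609579333)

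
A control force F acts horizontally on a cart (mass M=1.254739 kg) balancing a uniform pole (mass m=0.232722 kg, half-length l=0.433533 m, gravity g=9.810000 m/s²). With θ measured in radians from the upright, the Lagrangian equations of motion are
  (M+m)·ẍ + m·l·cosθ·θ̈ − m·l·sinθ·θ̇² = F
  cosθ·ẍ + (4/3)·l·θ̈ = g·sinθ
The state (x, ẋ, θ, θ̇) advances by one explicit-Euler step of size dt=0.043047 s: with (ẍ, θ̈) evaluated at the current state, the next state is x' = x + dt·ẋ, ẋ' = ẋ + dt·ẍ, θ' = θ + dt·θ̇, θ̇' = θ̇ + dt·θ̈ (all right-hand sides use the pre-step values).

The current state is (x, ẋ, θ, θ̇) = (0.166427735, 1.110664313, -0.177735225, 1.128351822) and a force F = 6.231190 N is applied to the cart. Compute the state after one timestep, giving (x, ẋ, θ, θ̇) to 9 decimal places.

sinθ=-0.176800932, cosθ=0.984246631
temp = (F + m·l·θ̇²·sinθ)/(M+m) = (6.231190 + -0.022710841)/1.487461 = 4.173876934
θ̈ = (g·sinθ − cosθ·temp)/(l·(4/3 − m·cos²θ/(M+m))) = -11.403742327
ẍ = temp − m·l·θ̈·cosθ/(M+m) = 4.935193617
Euler: x'=0.166427735+0.043047·1.110664313=0.214238502, ẋ'=1.110664313+0.043047·4.935193617=1.323109593
       θ'=-0.177735225+0.043047·1.128351822=-0.129163064, θ̇'=1.128351822+0.043047·-11.403742327=0.637454926

(0.214238502, 1.323109593, -0.129163064, 0.637454926)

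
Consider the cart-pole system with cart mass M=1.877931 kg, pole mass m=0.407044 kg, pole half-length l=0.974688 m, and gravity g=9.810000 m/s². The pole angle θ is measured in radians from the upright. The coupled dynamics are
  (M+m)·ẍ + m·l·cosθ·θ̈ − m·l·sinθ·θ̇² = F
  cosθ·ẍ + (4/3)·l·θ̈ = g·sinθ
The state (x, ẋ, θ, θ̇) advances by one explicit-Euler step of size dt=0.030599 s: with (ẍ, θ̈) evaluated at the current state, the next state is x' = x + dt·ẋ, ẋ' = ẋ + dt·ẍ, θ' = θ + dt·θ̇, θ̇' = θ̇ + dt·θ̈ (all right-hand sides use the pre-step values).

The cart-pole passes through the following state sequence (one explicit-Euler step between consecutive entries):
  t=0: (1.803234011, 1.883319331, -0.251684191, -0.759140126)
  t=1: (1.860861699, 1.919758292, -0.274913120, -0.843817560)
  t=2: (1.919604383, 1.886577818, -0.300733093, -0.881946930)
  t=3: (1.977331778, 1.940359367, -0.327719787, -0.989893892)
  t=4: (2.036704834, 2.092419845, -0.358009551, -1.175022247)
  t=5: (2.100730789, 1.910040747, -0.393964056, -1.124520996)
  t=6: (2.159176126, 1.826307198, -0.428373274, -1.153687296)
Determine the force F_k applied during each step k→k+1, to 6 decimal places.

F_0 = 1.714691 N
F_1 = -2.876874 N
F_2 = 2.770736 N
F_3 = 9.207636 N
F_4 = -12.813909 N
F_5 = -6.409406 N

step 0→1:
  ẍ = (ẋ'−ẋ)/dt = (1.919758292−1.883319331)/0.030599 = 1.190855
  θ̈ = (θ̇'−θ̇)/dt = (-0.843817560−-0.759140126)/0.030599 = -2.767327
  sinθ=-0.249035, cosθ=0.968494
  F = (M+m)·ẍ + m·l·cosθ·θ̈ − m·l·sinθ·θ̇² = 2.721073 + -1.063321 − -0.056939 = 1.714691
step 1→2:
  ẍ = (ẋ'−ẋ)/dt = (1.886577818−1.919758292)/0.030599 = -1.084365
  θ̈ = (θ̇'−θ̇)/dt = (-0.881946930−-0.843817560)/0.030599 = -1.246099
  sinθ=-0.271463, cosθ=0.962449
  F = (M+m)·ẍ + m·l·cosθ·θ̈ − m·l·sinθ·θ̇² = -2.477746 + -0.475814 − -0.076686 = -2.876874
step 2→3:
  ẍ = (ẋ'−ẋ)/dt = (1.940359367−1.886577818)/0.030599 = 1.757624
  θ̈ = (θ̇'−θ̇)/dt = (-0.989893892−-0.881946930)/0.030599 = -3.527794
  sinθ=-0.296220, cosθ=0.955120
  F = (M+m)·ẍ + m·l·cosθ·θ̈ − m·l·sinθ·θ̇² = 4.016128 + -1.336805 − -0.091413 = 2.770736
step 3→4:
  ẍ = (ẋ'−ẋ)/dt = (2.092419845−1.940359367)/0.030599 = 4.969459
  θ̈ = (θ̇'−θ̇)/dt = (-1.175022247−-0.989893892)/0.030599 = -6.050144
  sinθ=-0.321885, cosθ=0.946779
  F = (M+m)·ẍ + m·l·cosθ·θ̈ − m·l·sinθ·θ̇² = 11.355090 + -2.272591 − -0.125137 = 9.207636
step 4→5:
  ẍ = (ẋ'−ẋ)/dt = (1.910040747−2.092419845)/0.030599 = -5.960296
  θ̈ = (θ̇'−θ̇)/dt = (-1.124520996−-1.175022247)/0.030599 = 1.650422
  sinθ=-0.350411, cosθ=0.936596
  F = (M+m)·ẍ + m·l·cosθ·θ̈ − m·l·sinθ·θ̇² = -13.619127 + 0.613274 − -0.191945 = -12.813909
step 5→6:
  ẍ = (ẋ'−ẋ)/dt = (1.826307198−1.910040747)/0.030599 = -2.736480
  θ̈ = (θ̇'−θ̇)/dt = (-1.153687296−-1.124520996)/0.030599 = -0.953178
  sinθ=-0.383852, cosθ=0.923395
  F = (M+m)·ẍ + m·l·cosθ·θ̈ − m·l·sinθ·θ̇² = -6.252788 + -0.349195 − -0.192578 = -6.409406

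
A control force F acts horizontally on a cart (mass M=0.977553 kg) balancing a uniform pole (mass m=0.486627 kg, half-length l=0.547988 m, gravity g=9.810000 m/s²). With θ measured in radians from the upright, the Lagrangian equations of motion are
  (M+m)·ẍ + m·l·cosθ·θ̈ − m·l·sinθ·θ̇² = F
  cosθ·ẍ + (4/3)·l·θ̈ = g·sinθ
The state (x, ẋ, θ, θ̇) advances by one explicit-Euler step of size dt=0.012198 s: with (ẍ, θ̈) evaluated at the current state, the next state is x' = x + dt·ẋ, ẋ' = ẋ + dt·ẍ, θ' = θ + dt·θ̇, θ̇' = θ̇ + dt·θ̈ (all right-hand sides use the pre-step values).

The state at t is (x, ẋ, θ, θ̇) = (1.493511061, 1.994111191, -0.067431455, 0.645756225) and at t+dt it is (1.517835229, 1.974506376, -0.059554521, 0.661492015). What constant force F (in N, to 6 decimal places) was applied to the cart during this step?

ẍ = (ẋ'−ẋ)/dt = (1.974506376−1.994111191)/0.012198 = -1.607216
θ̈ = (θ̇'−θ̇)/dt = (0.661492015−0.645756225)/0.012198 = 1.290030
sinθ=-0.067380, cosθ=0.997727
F = (M+m)·ẍ + m·l·cosθ·θ̈ − m·l·sinθ·θ̇² = -2.353253 + 0.343225 − -0.007493 = -2.002535

F = -2.002535 N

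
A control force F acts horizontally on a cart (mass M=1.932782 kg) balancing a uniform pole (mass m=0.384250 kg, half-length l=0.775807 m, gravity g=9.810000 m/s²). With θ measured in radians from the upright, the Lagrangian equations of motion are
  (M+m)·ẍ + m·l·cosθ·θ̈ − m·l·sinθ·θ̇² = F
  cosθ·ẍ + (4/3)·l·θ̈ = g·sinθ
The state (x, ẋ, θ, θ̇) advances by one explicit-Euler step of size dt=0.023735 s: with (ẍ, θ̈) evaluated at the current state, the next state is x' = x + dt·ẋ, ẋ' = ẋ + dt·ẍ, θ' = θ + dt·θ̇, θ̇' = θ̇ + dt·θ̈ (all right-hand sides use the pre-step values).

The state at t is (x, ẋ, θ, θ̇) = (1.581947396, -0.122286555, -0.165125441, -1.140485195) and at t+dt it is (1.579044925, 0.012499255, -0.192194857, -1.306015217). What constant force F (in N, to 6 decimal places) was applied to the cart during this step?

F = 11.170924 N

ẍ = (ẋ'−ẋ)/dt = (0.012499255−-0.122286555)/0.023735 = 5.678779
θ̈ = (θ̇'−θ̇)/dt = (-1.306015217−-1.140485195)/0.023735 = -6.974090
sinθ=-0.164376, cosθ=0.986398
F = (M+m)·ẍ + m·l·cosθ·θ̈ − m·l·sinθ·θ̇² = 13.157912 + -2.050724 − -0.063736 = 11.170924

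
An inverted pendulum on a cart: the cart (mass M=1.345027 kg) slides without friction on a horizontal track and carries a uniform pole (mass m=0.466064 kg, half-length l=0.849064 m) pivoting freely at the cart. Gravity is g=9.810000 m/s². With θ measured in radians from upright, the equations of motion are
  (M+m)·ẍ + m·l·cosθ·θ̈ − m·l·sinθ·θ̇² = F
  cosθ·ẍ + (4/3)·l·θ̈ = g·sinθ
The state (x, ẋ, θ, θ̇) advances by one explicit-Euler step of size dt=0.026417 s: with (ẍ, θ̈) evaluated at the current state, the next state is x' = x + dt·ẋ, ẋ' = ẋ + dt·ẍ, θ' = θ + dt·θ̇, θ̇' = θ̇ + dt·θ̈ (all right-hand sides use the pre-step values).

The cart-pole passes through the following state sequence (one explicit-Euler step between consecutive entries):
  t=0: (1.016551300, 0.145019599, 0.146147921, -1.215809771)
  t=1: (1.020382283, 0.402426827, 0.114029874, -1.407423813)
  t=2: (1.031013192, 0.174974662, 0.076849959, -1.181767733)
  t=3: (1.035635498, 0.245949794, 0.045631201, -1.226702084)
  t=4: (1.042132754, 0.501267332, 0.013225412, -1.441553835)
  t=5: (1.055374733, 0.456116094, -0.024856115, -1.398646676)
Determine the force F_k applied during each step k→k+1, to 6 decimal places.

F_0 = 14.722367 N
F_1 = -12.324503 N
F_2 = 4.152353 N
F_3 = 14.261782 N
F_4 = -2.463665 N

step 0→1:
  ẍ = (ẋ'−ẋ)/dt = (0.402426827−0.145019599)/0.026417 = 9.743999
  θ̈ = (θ̇'−θ̇)/dt = (-1.407423813−-1.215809771)/0.026417 = -7.253437
  sinθ=0.145628, cosθ=0.989339
  F = (M+m)·ẍ + m·l·cosθ·θ̈ − m·l·sinθ·θ̇² = 17.647269 + -2.839717 − 0.085185 = 14.722367
step 1→2:
  ẍ = (ẋ'−ẋ)/dt = (0.174974662−0.402426827)/0.026417 = -8.610068
  θ̈ = (θ̇'−θ̇)/dt = (-1.181767733−-1.407423813)/0.026417 = 8.542078
  sinθ=0.113783, cosθ=0.993506
  F = (M+m)·ẍ + m·l·cosθ·θ̈ − m·l·sinθ·θ̇² = -15.593617 + 3.358303 − 0.089189 = -12.324503
step 2→3:
  ẍ = (ẋ'−ẋ)/dt = (0.245949794−0.174974662)/0.026417 = 2.686722
  θ̈ = (θ̇'−θ̇)/dt = (-1.226702084−-1.181767733)/0.026417 = -1.700963
  sinθ=0.076774, cosθ=0.997048
  F = (M+m)·ẍ + m·l·cosθ·θ̈ − m·l·sinθ·θ̇² = 4.865898 + -0.671115 − 0.042429 = 4.152353
step 3→4:
  ẍ = (ẋ'−ẋ)/dt = (0.501267332−0.245949794)/0.026417 = 9.664895
  θ̈ = (θ̇'−θ̇)/dt = (-1.441553835−-1.226702084)/0.026417 = -8.133087
  sinθ=0.045615, cosθ=0.998959
  F = (M+m)·ẍ + m·l·cosθ·θ̈ − m·l·sinθ·θ̇² = 17.504005 + -3.215060 − 0.027163 = 14.261782
step 4→5:
  ẍ = (ẋ'−ẋ)/dt = (0.456116094−0.501267332)/0.026417 = -1.709174
  θ̈ = (θ̇'−θ̇)/dt = (-1.398646676−-1.441553835)/0.026417 = 1.624225
  sinθ=0.013225, cosθ=0.999913
  F = (M+m)·ẍ + m·l·cosθ·θ̈ − m·l·sinθ·θ̇² = -3.095469 + 0.642679 − 0.010875 = -2.463665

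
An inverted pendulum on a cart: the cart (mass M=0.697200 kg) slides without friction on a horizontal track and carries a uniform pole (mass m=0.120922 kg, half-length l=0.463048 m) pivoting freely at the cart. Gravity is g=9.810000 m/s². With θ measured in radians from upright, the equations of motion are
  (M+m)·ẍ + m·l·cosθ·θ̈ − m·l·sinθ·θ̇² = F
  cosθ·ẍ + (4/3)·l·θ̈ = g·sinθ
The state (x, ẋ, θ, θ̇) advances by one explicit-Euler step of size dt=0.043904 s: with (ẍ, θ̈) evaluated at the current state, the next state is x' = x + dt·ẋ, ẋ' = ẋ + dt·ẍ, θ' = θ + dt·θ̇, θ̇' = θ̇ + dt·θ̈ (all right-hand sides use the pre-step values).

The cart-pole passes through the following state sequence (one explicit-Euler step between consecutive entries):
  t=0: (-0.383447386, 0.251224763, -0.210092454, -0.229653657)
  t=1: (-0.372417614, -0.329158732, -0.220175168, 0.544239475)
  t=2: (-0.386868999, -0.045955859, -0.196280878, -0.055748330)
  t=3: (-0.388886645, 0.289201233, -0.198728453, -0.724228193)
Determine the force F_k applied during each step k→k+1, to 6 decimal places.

step 0→1:
  ẍ = (ẋ'−ẋ)/dt = (-0.329158732−0.251224763)/0.043904 = -13.219376
  θ̈ = (θ̇'−θ̇)/dt = (0.544239475−-0.229653657)/0.043904 = 17.626939
  sinθ=-0.208550, cosθ=0.978012
  F = (M+m)·ẍ + m·l·cosθ·θ̈ − m·l·sinθ·θ̇² = -10.815063 + 0.965278 − -0.000616 = -9.849169
step 1→2:
  ẍ = (ẋ'−ẋ)/dt = (-0.045955859−-0.329158732)/0.043904 = 6.450503
  θ̈ = (θ̇'−θ̇)/dt = (-0.055748330−0.544239475)/0.043904 = -13.665903
  sinθ=-0.218401, cosθ=0.975859
  F = (M+m)·ẍ + m·l·cosθ·θ̈ − m·l·sinθ·θ̇² = 5.277298 + -0.746718 − -0.003622 = 4.534202
step 2→3:
  ẍ = (ẋ'−ẋ)/dt = (0.289201233−-0.045955859)/0.043904 = 7.633862
  θ̈ = (θ̇'−θ̇)/dt = (-0.724228193−-0.055748330)/0.043904 = -15.225944
  sinθ=-0.195023, cosθ=0.980799
  F = (M+m)·ẍ + m·l·cosθ·θ̈ − m·l·sinθ·θ̇² = 6.245431 + -0.836172 − -0.000034 = 5.409293

F_0 = -9.849169 N
F_1 = 4.534202 N
F_2 = 5.409293 N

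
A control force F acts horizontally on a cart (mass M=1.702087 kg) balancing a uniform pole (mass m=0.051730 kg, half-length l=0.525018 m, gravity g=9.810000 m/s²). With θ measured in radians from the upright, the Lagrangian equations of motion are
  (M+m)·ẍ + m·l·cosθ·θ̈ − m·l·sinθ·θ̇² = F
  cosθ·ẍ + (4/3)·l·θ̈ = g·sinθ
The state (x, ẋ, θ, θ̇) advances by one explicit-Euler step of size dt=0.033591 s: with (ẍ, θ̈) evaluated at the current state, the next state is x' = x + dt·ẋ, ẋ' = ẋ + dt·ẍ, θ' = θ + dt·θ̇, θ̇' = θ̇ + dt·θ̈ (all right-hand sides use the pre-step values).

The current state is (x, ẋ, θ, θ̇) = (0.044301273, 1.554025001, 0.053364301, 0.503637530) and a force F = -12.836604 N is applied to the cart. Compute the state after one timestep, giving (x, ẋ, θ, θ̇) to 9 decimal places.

(0.096502527, 1.302228920, 0.070281989, 0.887930512)

sinθ=0.053338977, cosθ=0.998576464
temp = (F + m·l·θ̇²·sinθ)/(M+m) = (-12.836604 + 0.000367449)/1.753817 = -7.319028468
θ̈ = (g·sinθ − cosθ·temp)/(l·(4/3 − m·cos²θ/(M+m))) = 11.440355526
ẍ = temp − m·l·θ̈·cosθ/(M+m) = -7.495938818
Euler: x'=0.044301273+0.033591·1.554025001=0.096502527, ẋ'=1.554025001+0.033591·-7.495938818=1.302228920
       θ'=0.053364301+0.033591·0.503637530=0.070281989, θ̇'=0.503637530+0.033591·11.440355526=0.887930512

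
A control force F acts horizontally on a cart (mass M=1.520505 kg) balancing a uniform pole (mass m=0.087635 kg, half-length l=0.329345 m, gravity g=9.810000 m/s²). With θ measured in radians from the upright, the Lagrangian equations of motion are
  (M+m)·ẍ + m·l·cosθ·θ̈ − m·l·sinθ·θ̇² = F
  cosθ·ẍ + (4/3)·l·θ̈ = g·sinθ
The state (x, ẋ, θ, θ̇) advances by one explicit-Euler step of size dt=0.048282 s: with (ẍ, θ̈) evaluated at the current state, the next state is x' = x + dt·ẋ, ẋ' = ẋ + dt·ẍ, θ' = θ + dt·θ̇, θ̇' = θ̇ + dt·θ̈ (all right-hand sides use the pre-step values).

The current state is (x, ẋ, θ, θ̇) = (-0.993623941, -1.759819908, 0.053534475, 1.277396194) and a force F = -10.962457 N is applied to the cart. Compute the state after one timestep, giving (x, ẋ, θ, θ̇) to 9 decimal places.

sinθ=0.053508908, cosθ=0.998567372
temp = (F + m·l·θ̇²·sinθ)/(M+m) = (-10.962457 + 0.002520032)/1.608140 = -6.815287828
θ̈ = (g·sinθ − cosθ·temp)/(l·(4/3 − m·cos²θ/(M+m))) = 17.402458060
ẍ = temp − m·l·θ̈·cosθ/(M+m) = -7.127171601
Euler: x'=-0.993623941+0.048282·-1.759819908=-1.078591566, ẋ'=-1.759819908+0.048282·-7.127171601=-2.103934007
       θ'=0.053534475+0.048282·1.277396194=0.115209718, θ̇'=1.277396194+0.048282·17.402458060=2.117621674

(-1.078591566, -2.103934007, 0.115209718, 2.117621674)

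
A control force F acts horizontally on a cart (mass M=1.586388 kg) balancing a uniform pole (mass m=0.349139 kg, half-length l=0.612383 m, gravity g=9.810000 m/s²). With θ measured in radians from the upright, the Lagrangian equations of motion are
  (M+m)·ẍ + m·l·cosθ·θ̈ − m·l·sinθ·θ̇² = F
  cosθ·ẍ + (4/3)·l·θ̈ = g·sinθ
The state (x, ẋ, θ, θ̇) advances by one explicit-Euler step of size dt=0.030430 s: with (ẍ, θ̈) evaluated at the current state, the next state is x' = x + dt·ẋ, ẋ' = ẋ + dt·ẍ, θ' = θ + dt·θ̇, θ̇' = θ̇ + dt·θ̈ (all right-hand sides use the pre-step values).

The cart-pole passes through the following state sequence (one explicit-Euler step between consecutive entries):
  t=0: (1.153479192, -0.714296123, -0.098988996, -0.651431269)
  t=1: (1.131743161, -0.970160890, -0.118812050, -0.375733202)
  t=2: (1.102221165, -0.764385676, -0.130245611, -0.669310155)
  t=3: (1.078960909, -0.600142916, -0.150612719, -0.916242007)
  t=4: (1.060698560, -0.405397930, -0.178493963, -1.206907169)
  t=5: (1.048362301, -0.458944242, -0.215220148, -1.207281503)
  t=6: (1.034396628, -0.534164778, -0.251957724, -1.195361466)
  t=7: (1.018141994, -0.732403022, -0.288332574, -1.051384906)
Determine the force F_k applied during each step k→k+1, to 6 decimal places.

step 0→1:
  ẍ = (ẋ'−ẋ)/dt = (-0.970160890−-0.714296123)/0.030430 = -8.408307
  θ̈ = (θ̇'−θ̇)/dt = (-0.375733202−-0.651431269)/0.030430 = 9.060075
  sinθ=-0.098827, cosθ=0.995105
  F = (M+m)·ẍ + m·l·cosθ·θ̈ − m·l·sinθ·θ̇² = -16.274504 + 1.927623 − -0.008967 = -14.337915
step 1→2:
  ẍ = (ẋ'−ẋ)/dt = (-0.764385676−-0.970160890)/0.030430 = 6.762248
  θ̈ = (θ̇'−θ̇)/dt = (-0.669310155−-0.375733202)/0.030430 = -9.647616
  sinθ=-0.118533, cosθ=0.992950
  F = (M+m)·ẍ + m·l·cosθ·θ̈ − m·l·sinθ·θ̇² = 13.088514 + -2.048184 − -0.003578 = 11.043908
step 2→3:
  ẍ = (ẋ'−ẋ)/dt = (-0.600142916−-0.764385676)/0.030430 = 5.397396
  θ̈ = (θ̇'−θ̇)/dt = (-0.916242007−-0.669310155)/0.030430 = -8.114750
  sinθ=-0.129878, cosθ=0.991530
  F = (M+m)·ẍ + m·l·cosθ·θ̈ − m·l·sinθ·θ̇² = 10.446806 + -1.720293 − -0.012440 = 8.738952
step 3→4:
  ẍ = (ẋ'−ẋ)/dt = (-0.405397930−-0.600142916)/0.030430 = 6.399770
  θ̈ = (θ̇'−θ̇)/dt = (-1.206907169−-0.916242007)/0.030430 = -9.551928
  sinθ=-0.150044, cosθ=0.988679
  F = (M+m)·ẍ + m·l·cosθ·θ̈ − m·l·sinθ·θ̇² = 12.386927 + -2.019147 − -0.026931 = 10.394711
step 4→5:
  ẍ = (ẋ'−ẋ)/dt = (-0.458944242−-0.405397930)/0.030430 = -1.759655
  θ̈ = (θ̇'−θ̇)/dt = (-1.207281503−-1.206907169)/0.030430 = -0.012302
  sinθ=-0.177548, cosθ=0.984112
  F = (M+m)·ẍ + m·l·cosθ·θ̈ − m·l·sinθ·θ̇² = -3.405860 + -0.002588 − -0.055295 = -3.353154
step 5→6:
  ẍ = (ẋ'−ẋ)/dt = (-0.534164778−-0.458944242)/0.030430 = -2.471920
  θ̈ = (θ̇'−θ̇)/dt = (-1.195361466−-1.207281503)/0.030430 = 0.391720
  sinθ=-0.213563, cosθ=0.976929
  F = (M+m)·ẍ + m·l·cosθ·θ̈ − m·l·sinθ·θ̇² = -4.784469 + 0.081820 − -0.066552 = -4.636096
step 6→7:
  ẍ = (ẋ'−ẋ)/dt = (-0.732403022−-0.534164778)/0.030430 = -6.514566
  θ̈ = (θ̇'−θ̇)/dt = (-1.051384906−-1.195361466)/0.030430 = 4.731402
  sinθ=-0.249300, cosθ=0.968426
  F = (M+m)·ẍ + m·l·cosθ·θ̈ − m·l·sinθ·θ̇² = -12.609118 + 0.979666 − -0.076163 = -11.553290

F_0 = -14.337915 N
F_1 = 11.043908 N
F_2 = 8.738952 N
F_3 = 10.394711 N
F_4 = -3.353154 N
F_5 = -4.636096 N
F_6 = -11.553290 N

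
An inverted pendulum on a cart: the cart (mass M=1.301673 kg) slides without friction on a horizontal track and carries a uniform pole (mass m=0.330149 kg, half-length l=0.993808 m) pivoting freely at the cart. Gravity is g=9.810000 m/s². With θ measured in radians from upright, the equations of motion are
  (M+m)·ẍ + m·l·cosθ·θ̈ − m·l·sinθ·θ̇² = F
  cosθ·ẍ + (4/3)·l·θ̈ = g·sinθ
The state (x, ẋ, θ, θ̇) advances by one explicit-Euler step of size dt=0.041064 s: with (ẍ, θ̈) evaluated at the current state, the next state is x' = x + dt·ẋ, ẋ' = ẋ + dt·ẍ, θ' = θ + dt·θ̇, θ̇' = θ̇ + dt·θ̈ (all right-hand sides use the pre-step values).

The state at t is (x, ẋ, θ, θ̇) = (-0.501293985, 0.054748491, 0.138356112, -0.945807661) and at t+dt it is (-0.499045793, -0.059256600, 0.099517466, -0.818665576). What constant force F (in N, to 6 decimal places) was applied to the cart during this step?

F = -3.564703 N

ẍ = (ẋ'−ẋ)/dt = (-0.059256600−0.054748491)/0.041064 = -2.776278
θ̈ = (θ̇'−θ̇)/dt = (-0.818665576−-0.945807661)/0.041064 = 3.096193
sinθ=0.137915, cosθ=0.990444
F = (M+m)·ẍ + m·l·cosθ·θ̈ − m·l·sinθ·θ̇² = -4.530392 + 1.006168 − 0.040479 = -3.564703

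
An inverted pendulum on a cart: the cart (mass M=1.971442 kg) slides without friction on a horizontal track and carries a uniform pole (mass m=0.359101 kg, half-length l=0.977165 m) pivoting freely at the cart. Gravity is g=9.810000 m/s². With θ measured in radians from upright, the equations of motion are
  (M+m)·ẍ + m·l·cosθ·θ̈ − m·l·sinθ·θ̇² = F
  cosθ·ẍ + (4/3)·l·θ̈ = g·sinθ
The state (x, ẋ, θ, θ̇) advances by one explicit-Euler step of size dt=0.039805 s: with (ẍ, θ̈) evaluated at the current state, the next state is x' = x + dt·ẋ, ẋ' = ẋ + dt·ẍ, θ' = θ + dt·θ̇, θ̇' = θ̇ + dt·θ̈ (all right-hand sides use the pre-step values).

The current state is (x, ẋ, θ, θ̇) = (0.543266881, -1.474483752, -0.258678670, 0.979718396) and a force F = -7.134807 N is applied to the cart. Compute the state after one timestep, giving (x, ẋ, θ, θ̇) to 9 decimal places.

sinθ=-0.255803408, cosθ=0.966728823
temp = (F + m·l·θ̇²·sinθ)/(M+m) = (-7.134807 + -0.086157556)/2.330543 = -3.098404344
θ̈ = (g·sinθ − cosθ·temp)/(l·(4/3 − m·cos²θ/(M+m))) = 0.418083551
ẍ = temp − m·l·θ̈·cosθ/(M+m) = -3.159259187
Euler: x'=0.543266881+0.039805·-1.474483752=0.484575055, ẋ'=-1.474483752+0.039805·-3.159259187=-1.600238064
       θ'=-0.258678670+0.039805·0.979718396=-0.219680979, θ̇'=0.979718396+0.039805·0.418083551=0.996360212

(0.484575055, -1.600238064, -0.219680979, 0.996360212)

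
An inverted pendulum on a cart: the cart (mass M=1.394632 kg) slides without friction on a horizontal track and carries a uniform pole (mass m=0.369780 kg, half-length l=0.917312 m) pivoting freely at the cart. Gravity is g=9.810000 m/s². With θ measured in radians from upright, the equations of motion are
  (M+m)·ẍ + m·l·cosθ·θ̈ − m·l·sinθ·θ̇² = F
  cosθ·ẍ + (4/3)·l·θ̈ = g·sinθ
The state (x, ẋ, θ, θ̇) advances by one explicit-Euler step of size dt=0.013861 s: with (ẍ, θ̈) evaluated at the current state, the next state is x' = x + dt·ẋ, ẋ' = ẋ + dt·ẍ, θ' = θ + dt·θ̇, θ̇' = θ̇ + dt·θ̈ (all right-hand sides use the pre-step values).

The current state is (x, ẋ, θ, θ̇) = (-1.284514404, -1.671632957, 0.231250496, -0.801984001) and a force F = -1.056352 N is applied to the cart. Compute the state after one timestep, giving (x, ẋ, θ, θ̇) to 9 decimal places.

(-1.307684908, -1.686524687, 0.220134196, -0.764651756)

sinθ=0.229194911, cosθ=0.973380549
temp = (F + m·l·θ̇²·sinθ)/(M+m) = (-1.056352 + 0.050003093)/1.764412 = -0.570359364
θ̈ = (g·sinθ − cosθ·temp)/(l·(4/3 − m·cos²θ/(M+m))) = 2.693329821
ẍ = temp − m·l·θ̈·cosθ/(M+m) = -1.074361867
Euler: x'=-1.284514404+0.013861·-1.671632957=-1.307684908, ẋ'=-1.671632957+0.013861·-1.074361867=-1.686524687
       θ'=0.231250496+0.013861·-0.801984001=0.220134196, θ̇'=-0.801984001+0.013861·2.693329821=-0.764651756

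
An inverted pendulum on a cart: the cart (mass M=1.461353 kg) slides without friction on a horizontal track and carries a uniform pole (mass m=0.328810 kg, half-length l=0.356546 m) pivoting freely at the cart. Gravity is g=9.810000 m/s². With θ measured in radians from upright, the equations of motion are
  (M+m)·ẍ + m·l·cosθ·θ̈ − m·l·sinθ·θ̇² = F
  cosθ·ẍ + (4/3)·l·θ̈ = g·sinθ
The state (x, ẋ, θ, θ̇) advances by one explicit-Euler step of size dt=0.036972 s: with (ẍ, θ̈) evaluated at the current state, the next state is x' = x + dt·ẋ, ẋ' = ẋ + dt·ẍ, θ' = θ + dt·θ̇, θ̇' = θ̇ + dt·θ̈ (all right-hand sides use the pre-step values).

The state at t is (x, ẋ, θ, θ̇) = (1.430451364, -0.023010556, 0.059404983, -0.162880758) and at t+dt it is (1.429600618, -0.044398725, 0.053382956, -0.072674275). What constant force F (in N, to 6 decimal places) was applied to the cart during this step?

F = -0.750253 N

ẍ = (ẋ'−ẋ)/dt = (-0.044398725−-0.023010556)/0.036972 = -0.578496
θ̈ = (θ̇'−θ̇)/dt = (-0.072674275−-0.162880758)/0.036972 = 2.439859
sinθ=0.059370, cosθ=0.998236
F = (M+m)·ẍ + m·l·cosθ·θ̈ − m·l·sinθ·θ̇² = -1.035603 + 0.285535 − 0.000185 = -0.750253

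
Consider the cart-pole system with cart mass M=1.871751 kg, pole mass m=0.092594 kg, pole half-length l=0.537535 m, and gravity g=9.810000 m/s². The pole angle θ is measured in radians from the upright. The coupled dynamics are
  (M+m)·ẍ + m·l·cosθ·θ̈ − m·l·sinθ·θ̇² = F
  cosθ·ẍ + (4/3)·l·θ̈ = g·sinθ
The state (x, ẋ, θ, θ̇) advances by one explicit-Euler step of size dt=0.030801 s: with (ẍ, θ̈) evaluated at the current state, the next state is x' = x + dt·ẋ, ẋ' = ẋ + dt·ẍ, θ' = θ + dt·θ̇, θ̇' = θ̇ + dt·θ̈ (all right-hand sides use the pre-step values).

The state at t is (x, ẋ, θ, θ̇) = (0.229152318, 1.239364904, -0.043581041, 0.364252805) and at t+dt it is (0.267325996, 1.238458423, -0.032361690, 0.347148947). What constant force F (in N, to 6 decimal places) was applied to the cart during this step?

F = -0.085136 N

ẍ = (ẋ'−ẋ)/dt = (1.238458423−1.239364904)/0.030801 = -0.029430
θ̈ = (θ̇'−θ̇)/dt = (0.347148947−0.364252805)/0.030801 = -0.555302
sinθ=-0.043567, cosθ=0.999050
F = (M+m)·ẍ + m·l·cosθ·θ̈ − m·l·sinθ·θ̇² = -0.057811 + -0.027613 − -0.000288 = -0.085136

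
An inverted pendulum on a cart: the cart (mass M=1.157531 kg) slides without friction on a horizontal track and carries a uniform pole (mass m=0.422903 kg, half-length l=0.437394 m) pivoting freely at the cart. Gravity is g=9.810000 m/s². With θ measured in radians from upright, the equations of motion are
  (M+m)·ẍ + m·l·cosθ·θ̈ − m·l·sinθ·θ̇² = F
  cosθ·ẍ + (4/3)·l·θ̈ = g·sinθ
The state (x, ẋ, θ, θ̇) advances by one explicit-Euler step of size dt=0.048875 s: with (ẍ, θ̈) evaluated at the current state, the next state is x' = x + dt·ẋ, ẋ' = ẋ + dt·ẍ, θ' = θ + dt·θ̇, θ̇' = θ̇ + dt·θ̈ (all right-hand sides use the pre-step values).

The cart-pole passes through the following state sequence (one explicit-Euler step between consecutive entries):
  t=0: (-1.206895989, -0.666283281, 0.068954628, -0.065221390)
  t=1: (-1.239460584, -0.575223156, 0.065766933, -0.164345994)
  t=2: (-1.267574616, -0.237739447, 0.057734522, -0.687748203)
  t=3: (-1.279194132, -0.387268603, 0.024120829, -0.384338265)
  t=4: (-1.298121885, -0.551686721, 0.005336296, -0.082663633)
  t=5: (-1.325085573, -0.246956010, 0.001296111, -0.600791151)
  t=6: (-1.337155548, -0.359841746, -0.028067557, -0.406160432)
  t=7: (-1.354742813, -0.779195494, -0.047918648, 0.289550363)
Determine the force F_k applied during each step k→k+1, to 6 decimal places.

F_0 = 2.570227 N
F_1 = 8.936011 N
F_2 = -3.693870 N
F_3 = -4.175920 N
F_4 = 7.892932 N
F_5 = -2.913777 N
F_6 = -10.927478 N

step 0→1:
  ẍ = (ẋ'−ẋ)/dt = (-0.575223156−-0.666283281)/0.048875 = 1.863123
  θ̈ = (θ̇'−θ̇)/dt = (-0.164345994−-0.065221390)/0.048875 = -2.028125
  sinθ=0.068900, cosθ=0.997624
  F = (M+m)·ẍ + m·l·cosθ·θ̈ − m·l·sinθ·θ̇² = 2.944543 + -0.374261 − 0.000054 = 2.570227
step 1→2:
  ẍ = (ẋ'−ẋ)/dt = (-0.237739447−-0.575223156)/0.048875 = 6.905038
  θ̈ = (θ̇'−θ̇)/dt = (-0.687748203−-0.164345994)/0.048875 = -10.708997
  sinθ=0.065720, cosθ=0.997838
  F = (M+m)·ẍ + m·l·cosθ·θ̈ − m·l·sinθ·θ̇² = 10.912956 + -1.976617 − 0.000328 = 8.936011
step 2→3:
  ẍ = (ẋ'−ẋ)/dt = (-0.387268603−-0.237739447)/0.048875 = -3.059420
  θ̈ = (θ̇'−θ̇)/dt = (-0.384338265−-0.687748203)/0.048875 = 6.207876
  sinθ=0.057702, cosθ=0.998334
  F = (M+m)·ẍ + m·l·cosθ·θ̈ − m·l·sinθ·θ̇² = -4.835211 + 1.146390 − 0.005049 = -3.693870
step 3→4:
  ẍ = (ẋ'−ẋ)/dt = (-0.551686721−-0.387268603)/0.048875 = -3.364054
  θ̈ = (θ̇'−θ̇)/dt = (-0.082663633−-0.384338265)/0.048875 = 6.172371
  sinθ=0.024118, cosθ=0.999709
  F = (M+m)·ẍ + m·l·cosθ·θ̈ − m·l·sinθ·θ̇² = -5.316665 + 1.141404 − 0.000659 = -4.175920
step 4→5:
  ẍ = (ẋ'−ẋ)/dt = (-0.246956010−-0.551686721)/0.048875 = 6.234899
  θ̈ = (θ̇'−θ̇)/dt = (-0.600791151−-0.082663633)/0.048875 = -10.601075
  sinθ=0.005336, cosθ=0.999986
  F = (M+m)·ẍ + m·l·cosθ·θ̈ − m·l·sinθ·θ̇² = 9.853847 + -1.960908 − 0.000007 = 7.892932
step 5→6:
  ẍ = (ẋ'−ẋ)/dt = (-0.359841746−-0.246956010)/0.048875 = -2.309683
  θ̈ = (θ̇'−θ̇)/dt = (-0.406160432−-0.600791151)/0.048875 = 3.982214
  sinθ=0.001296, cosθ=0.999999
  F = (M+m)·ẍ + m·l·cosθ·θ̈ − m·l·sinθ·θ̇² = -3.650301 + 0.736610 − 0.000087 = -2.913777
step 6→7:
  ẍ = (ẋ'−ẋ)/dt = (-0.779195494−-0.359841746)/0.048875 = -8.580128
  θ̈ = (θ̇'−θ̇)/dt = (0.289550363−-0.406160432)/0.048875 = 14.234492
  sinθ=-0.028064, cosθ=0.999606
  F = (M+m)·ẍ + m·l·cosθ·θ̈ − m·l·sinθ·θ̇² = -13.560326 + 2.631991 − -0.000856 = -10.927478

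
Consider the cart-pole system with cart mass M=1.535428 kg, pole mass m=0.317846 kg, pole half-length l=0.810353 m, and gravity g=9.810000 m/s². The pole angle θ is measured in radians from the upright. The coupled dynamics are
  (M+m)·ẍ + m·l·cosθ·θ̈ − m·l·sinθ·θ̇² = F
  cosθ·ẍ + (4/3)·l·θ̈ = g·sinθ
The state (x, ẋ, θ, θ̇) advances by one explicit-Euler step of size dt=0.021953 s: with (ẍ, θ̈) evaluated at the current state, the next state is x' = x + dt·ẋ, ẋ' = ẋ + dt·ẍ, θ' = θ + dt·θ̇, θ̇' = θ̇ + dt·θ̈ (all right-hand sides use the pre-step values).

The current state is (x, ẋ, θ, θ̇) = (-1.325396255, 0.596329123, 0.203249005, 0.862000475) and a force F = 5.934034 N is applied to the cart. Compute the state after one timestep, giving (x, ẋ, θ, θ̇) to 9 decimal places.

sinθ=0.201852518, cosθ=0.979415929
temp = (F + m·l·θ̇²·sinθ)/(M+m) = (5.934034 + 0.038631376)/1.853274 = 3.222764349
θ̈ = (g·sinθ − cosθ·temp)/(l·(4/3 − m·cos²θ/(M+m))) = -1.241882535
ẍ = temp − m·l·θ̈·cosθ/(M+m) = 3.391808070
Euler: x'=-1.325396255+0.021953·0.596329123=-1.312305042, ẋ'=0.596329123+0.021953·3.391808070=0.670789486
       θ'=0.203249005+0.021953·0.862000475=0.222172501, θ̇'=0.862000475+0.021953·-1.241882535=0.834737428

(-1.312305042, 0.670789486, 0.222172501, 0.834737428)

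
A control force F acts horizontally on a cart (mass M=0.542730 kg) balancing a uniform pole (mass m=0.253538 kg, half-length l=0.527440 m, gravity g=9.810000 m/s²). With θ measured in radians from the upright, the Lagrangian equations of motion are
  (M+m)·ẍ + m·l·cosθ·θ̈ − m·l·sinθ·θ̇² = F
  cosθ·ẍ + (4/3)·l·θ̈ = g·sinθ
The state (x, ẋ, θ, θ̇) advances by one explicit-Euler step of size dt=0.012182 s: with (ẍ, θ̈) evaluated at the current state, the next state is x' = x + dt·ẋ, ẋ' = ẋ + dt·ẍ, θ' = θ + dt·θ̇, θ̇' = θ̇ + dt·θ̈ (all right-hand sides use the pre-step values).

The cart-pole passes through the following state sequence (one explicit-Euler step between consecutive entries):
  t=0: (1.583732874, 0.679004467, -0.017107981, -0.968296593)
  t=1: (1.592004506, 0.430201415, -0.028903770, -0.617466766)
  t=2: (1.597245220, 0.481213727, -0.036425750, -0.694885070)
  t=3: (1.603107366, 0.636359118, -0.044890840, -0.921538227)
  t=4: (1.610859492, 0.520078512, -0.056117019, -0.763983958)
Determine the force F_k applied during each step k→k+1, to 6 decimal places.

F_0 = -12.410076 N
F_1 = 2.486365 N
F_2 = 7.656922 N
F_3 = -5.867719 N

step 0→1:
  ẍ = (ẋ'−ẋ)/dt = (0.430201415−0.679004467)/0.012182 = -20.423826
  θ̈ = (θ̇'−θ̇)/dt = (-0.617466766−-0.968296593)/0.012182 = 28.799034
  sinθ=-0.017107, cosθ=0.999854
  F = (M+m)·ẍ + m·l·cosθ·θ̈ − m·l·sinθ·θ̇² = -16.262839 + 3.850618 − -0.002145 = -12.410076
step 1→2:
  ẍ = (ẋ'−ẋ)/dt = (0.481213727−0.430201415)/0.012182 = 4.187515
  θ̈ = (θ̇'−θ̇)/dt = (-0.694885070−-0.617466766)/0.012182 = -6.355139
  sinθ=-0.028900, cosθ=0.999582
  F = (M+m)·ẍ + m·l·cosθ·θ̈ − m·l·sinθ·θ̇² = 3.334384 + -0.849493 − -0.001473 = 2.486365
step 2→3:
  ẍ = (ẋ'−ẋ)/dt = (0.636359118−0.481213727)/0.012182 = 12.735626
  θ̈ = (θ̇'−θ̇)/dt = (-0.921538227−-0.694885070)/0.012182 = -18.605579
  sinθ=-0.036418, cosθ=0.999337
  F = (M+m)·ẍ + m·l·cosθ·θ̈ − m·l·sinθ·θ̇² = 10.140971 + -2.486401 − -0.002352 = 7.656922
step 3→4:
  ẍ = (ẋ'−ẋ)/dt = (0.520078512−0.636359118)/0.012182 = -9.545280
  θ̈ = (θ̇'−θ̇)/dt = (-0.763983958−-0.921538227)/0.012182 = 12.933366
  sinθ=-0.044876, cosθ=0.998993
  F = (M+m)·ẍ + m·l·cosθ·θ̈ − m·l·sinθ·θ̇² = -7.600601 + 1.727786 − -0.005096 = -5.867719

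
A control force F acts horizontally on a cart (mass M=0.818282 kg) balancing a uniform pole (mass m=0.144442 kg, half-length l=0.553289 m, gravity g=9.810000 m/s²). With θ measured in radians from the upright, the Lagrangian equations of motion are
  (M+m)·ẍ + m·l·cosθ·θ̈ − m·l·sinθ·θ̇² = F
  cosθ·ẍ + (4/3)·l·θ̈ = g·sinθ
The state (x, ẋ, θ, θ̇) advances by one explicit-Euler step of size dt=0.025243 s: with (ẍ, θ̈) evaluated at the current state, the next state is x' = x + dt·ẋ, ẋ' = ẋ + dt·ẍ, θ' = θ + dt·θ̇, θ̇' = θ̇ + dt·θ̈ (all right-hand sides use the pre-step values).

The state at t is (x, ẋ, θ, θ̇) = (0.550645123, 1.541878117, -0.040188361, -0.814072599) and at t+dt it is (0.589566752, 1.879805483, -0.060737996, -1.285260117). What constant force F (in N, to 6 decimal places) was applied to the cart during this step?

ẍ = (ẋ'−ẋ)/dt = (1.879805483−1.541878117)/0.025243 = 13.386973
θ̈ = (θ̇'−θ̇)/dt = (-1.285260117−-0.814072599)/0.025243 = -18.666067
sinθ=-0.040178, cosθ=0.999193
F = (M+m)·ẍ + m·l·cosθ·θ̈ − m·l·sinθ·θ̇² = 12.887960 + -1.490553 − -0.002128 = 11.399535

F = 11.399535 N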